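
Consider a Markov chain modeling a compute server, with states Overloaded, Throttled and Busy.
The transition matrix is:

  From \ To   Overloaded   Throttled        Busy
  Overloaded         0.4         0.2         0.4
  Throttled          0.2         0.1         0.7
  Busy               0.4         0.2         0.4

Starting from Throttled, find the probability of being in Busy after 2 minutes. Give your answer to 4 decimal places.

Sum over the intermediate state after 1 minute:
P = P(Throttled→Overloaded)·P(Overloaded→Busy) + P(Throttled→Throttled)·P(Throttled→Busy) + P(Throttled→Busy)·P(Busy→Busy)
  = 0.2×0.4 + 0.1×0.7 + 0.7×0.4
  = 0.0800 + 0.0700 + 0.2800 = 0.4300

0.4300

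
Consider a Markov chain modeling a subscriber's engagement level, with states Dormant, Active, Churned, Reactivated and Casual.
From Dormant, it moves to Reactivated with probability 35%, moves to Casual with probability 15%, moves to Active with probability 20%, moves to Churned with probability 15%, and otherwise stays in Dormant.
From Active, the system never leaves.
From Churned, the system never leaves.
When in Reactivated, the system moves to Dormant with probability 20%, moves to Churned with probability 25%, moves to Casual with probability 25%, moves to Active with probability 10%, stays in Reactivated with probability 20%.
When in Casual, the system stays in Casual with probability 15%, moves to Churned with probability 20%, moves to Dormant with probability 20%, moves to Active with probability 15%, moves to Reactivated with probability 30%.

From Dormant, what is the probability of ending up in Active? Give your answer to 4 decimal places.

0.4610

Let h(s) be the probability of absorption at Active starting from transient state s. Then h(Active) = 1 and h(Churned) = 0. By first-step analysis:
h(Dormant) = 0.15·h(Dormant) + 0.2·1 + 0.15·0 + 0.35·h(Reactivated) + 0.15·h(Casual)
h(Reactivated) = 0.2·h(Dormant) + 0.1·1 + 0.25·0 + 0.2·h(Reactivated) + 0.25·h(Casual)
h(Casual) = 0.2·h(Dormant) + 0.15·1 + 0.2·0 + 0.3·h(Reactivated) + 0.15·h(Casual)
Solving: h(Dormant) = 0.4610, h(Reactivated) = 0.3701, h(Casual) = 0.4156.
Starting from Dormant, the probability is 0.4610.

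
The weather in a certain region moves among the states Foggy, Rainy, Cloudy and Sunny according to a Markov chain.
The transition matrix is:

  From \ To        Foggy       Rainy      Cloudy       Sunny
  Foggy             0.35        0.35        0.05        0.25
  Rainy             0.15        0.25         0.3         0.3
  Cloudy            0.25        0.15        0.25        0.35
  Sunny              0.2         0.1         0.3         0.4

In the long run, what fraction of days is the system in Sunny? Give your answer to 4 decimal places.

Let the stationary distribution be π with π = πP and π_1 + π_2 + π_3 + π_4 = 1.
π_1 = 0.35·π_1 + 0.15·π_2 + 0.25·π_3 + 0.2·π_4
π_2 = 0.35·π_1 + 0.25·π_2 + 0.15·π_3 + 0.1·π_4
π_3 = 0.05·π_1 + 0.3·π_2 + 0.25·π_3 + 0.3·π_4
Solving with the normalization constraint gives π = (0.2370, 0.2008, 0.2293, 0.3329).
So the stationary probability of Sunny is 0.3329.

0.3329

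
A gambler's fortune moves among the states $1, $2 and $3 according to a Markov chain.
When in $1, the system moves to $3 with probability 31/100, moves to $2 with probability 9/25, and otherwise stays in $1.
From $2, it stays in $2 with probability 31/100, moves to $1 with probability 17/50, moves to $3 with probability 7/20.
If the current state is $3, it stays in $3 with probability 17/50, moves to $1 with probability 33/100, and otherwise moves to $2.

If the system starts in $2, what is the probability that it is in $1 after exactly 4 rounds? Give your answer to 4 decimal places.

0.3333

Propagate the distribution vector 4 rounds from $2.
After 0 rounds: (0.0000, 1.0000, 0.0000)
After 1 round: (0.3400, 0.3100, 0.3500)
After 2 rounds: (0.3331, 0.3340, 0.3329)
After 3 rounds: (0.3333, 0.3333, 0.3333)
After 4 rounds: (0.3333, 0.3333, 0.3333)
P(in $1 after 4 rounds) = 0.3333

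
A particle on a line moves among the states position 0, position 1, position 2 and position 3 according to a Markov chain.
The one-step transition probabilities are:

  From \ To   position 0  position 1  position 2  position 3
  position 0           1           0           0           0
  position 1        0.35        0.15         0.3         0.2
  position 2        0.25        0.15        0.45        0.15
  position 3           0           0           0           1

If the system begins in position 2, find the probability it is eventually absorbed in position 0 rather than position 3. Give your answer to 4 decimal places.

0.6272

Let h(s) be the probability of absorption at position 0 starting from transient state s. Then h(position 0) = 1 and h(position 3) = 0. By first-step analysis:
h(position 1) = 0.35·1 + 0.15·h(position 1) + 0.3·h(position 2) + 0.2·0
h(position 2) = 0.25·1 + 0.15·h(position 1) + 0.45·h(position 2) + 0.15·0
Solving: h(position 1) = 0.6331, h(position 2) = 0.6272.
Starting from position 2, the probability is 0.6272.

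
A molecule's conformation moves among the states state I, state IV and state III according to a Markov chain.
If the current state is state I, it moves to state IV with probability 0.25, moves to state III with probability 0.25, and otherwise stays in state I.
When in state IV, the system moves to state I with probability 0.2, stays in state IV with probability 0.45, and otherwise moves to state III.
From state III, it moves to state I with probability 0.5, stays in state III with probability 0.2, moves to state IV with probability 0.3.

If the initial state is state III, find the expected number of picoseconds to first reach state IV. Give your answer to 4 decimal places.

Let t(s) be the expected number of picoseconds to first reach state IV from state s, with t(state IV) = 0. Conditioning on the first picosecond:
t(state I) = 1 + 0.5·t(state I) + 0.25·t(state III)
t(state III) = 1 + 0.5·t(state I) + 0.2·t(state III)
Solving: t(state I) = 3.8182, t(state III) = 3.6364.
Expected picoseconds from state III to state IV: 3.6364.

3.6364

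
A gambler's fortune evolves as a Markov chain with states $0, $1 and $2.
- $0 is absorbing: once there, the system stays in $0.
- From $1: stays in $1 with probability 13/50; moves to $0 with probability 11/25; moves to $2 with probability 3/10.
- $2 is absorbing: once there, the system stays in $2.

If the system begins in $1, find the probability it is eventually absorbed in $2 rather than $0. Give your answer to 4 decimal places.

0.4054

Let h(s) be the probability of absorption at $2 starting from transient state s. Then h($2) = 1 and h($0) = 0. By first-step analysis:
h($1) = 0.44·0 + 0.26·h($1) + 0.3·1
Solving: h($1) = 0.4054.
Starting from $1, the probability is 0.4054.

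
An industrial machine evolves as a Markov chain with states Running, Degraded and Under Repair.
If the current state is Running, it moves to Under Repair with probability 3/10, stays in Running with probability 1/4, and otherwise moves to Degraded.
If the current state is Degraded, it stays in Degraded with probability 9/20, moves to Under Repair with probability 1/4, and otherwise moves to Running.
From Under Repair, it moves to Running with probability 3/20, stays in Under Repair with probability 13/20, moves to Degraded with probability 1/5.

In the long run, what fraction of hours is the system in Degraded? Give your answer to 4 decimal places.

0.3412

Let the stationary distribution be π with π = πP and π_1 + π_2 + π_3 = 1.
π_1 = 0.25·π_1 + 0.3·π_2 + 0.15·π_3
π_2 = 0.45·π_1 + 0.45·π_2 + 0.2·π_3
Solving with the normalization constraint gives π = (0.2235, 0.3412, 0.4353).
So the stationary probability of Degraded is 0.3412.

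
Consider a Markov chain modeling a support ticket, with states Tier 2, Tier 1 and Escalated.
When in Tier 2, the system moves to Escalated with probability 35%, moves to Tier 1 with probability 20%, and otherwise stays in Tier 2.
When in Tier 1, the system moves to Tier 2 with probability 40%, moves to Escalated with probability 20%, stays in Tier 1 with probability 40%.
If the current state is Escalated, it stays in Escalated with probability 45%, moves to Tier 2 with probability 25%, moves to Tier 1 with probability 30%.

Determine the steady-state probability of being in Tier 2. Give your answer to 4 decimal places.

Let the stationary distribution be π with π = πP and π_1 + π_2 + π_3 = 1.
π_1 = 0.45·π_1 + 0.4·π_2 + 0.25·π_3
π_2 = 0.2·π_1 + 0.4·π_2 + 0.3·π_3
Solving with the normalization constraint gives π = (0.3673, 0.2925, 0.3401).
So the stationary probability of Tier 2 is 0.3673.

0.3673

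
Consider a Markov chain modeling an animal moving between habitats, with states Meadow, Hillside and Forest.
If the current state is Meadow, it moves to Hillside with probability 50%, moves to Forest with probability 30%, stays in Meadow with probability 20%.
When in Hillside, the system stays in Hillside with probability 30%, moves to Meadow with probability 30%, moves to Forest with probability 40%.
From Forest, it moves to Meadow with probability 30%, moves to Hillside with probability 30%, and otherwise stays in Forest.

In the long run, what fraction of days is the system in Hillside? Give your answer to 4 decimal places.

Let the stationary distribution be π with π = πP and π_1 + π_2 + π_3 = 1.
π_1 = 0.2·π_1 + 0.3·π_2 + 0.3·π_3
π_2 = 0.5·π_1 + 0.3·π_2 + 0.3·π_3
Solving with the normalization constraint gives π = (0.2727, 0.3545, 0.3727).
So the stationary probability of Hillside is 0.3545.

0.3545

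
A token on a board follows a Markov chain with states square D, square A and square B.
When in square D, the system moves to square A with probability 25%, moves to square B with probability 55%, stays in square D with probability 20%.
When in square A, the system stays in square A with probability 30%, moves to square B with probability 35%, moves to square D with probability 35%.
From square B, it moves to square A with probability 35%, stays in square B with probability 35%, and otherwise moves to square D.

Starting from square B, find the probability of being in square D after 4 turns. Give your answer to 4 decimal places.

0.2867

Propagate the distribution vector 4 turns from square B.
After 0 turns: (0.0000, 0.0000, 1.0000)
After 1 turn: (0.3000, 0.3500, 0.3500)
After 2 turns: (0.2875, 0.3025, 0.4100)
After 3 turns: (0.2864, 0.3061, 0.4075)
After 4 turns: (0.2867, 0.3061, 0.4073)
P(in square D after 4 turns) = 0.2867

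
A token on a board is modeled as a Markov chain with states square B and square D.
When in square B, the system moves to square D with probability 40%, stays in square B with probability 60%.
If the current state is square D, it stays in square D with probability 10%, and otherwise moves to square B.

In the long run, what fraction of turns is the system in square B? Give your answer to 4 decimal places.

Let the stationary distribution be π with π = πP and π_1 + π_2 = 1.
π_1 = 0.6·π_1 + 0.9·π_2
Solving with the normalization constraint gives π = (0.6923, 0.3077).
So the stationary probability of square B is 0.6923.

0.6923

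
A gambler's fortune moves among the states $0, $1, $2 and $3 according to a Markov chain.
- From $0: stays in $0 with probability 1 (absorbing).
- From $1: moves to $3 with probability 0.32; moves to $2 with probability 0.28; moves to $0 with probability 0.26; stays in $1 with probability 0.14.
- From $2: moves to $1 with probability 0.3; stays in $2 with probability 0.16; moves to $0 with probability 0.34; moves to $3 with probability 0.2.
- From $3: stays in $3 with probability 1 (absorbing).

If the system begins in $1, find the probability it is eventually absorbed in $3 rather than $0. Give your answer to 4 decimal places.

0.5088

Let h(s) be the probability of absorption at $3 starting from transient state s. Then h($3) = 1 and h($0) = 0. By first-step analysis:
h($1) = 0.26·0 + 0.14·h($1) + 0.28·h($2) + 0.32·1
h($2) = 0.34·0 + 0.3·h($1) + 0.16·h($2) + 0.2·1
Solving: h($1) = 0.5088, h($2) = 0.4198.
Starting from $1, the probability is 0.5088.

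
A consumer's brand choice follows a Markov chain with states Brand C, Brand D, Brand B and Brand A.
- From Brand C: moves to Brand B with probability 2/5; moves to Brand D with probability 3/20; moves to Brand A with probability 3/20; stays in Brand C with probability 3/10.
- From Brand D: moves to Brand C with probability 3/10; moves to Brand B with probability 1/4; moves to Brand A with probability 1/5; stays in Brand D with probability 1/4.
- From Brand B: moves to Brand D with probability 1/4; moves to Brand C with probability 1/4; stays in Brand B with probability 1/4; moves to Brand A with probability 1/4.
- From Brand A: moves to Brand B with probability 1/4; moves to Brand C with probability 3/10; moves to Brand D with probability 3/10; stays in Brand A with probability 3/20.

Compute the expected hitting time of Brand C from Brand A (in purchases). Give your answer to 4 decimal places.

3.4783

Let t(s) be the expected number of purchases to first reach Brand C from state s, with t(Brand C) = 0. Conditioning on the first purchase:
t(Brand D) = 1 + 0.25·t(Brand D) + 0.25·t(Brand B) + 0.2·t(Brand A)
t(Brand B) = 1 + 0.25·t(Brand D) + 0.25·t(Brand B) + 0.25·t(Brand A)
t(Brand A) = 1 + 0.3·t(Brand D) + 0.25·t(Brand B) + 0.15·t(Brand A)
Solving: t(Brand D) = 3.4783, t(Brand B) = 3.6522, t(Brand A) = 3.4783.
Expected purchases from Brand A to Brand C: 3.4783.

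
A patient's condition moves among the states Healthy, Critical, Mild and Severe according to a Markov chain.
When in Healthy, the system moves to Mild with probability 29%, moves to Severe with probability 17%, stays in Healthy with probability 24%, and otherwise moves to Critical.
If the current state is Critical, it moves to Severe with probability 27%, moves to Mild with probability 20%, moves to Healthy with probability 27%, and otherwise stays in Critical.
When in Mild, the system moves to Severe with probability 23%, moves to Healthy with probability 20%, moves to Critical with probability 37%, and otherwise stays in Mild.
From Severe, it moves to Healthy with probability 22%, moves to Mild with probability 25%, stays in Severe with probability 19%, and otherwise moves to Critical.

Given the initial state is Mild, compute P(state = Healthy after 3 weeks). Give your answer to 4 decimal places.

0.2356

Propagate the distribution vector 3 weeks from Mild.
After 0 weeks: (0.0000, 0.0000, 1.0000, 0.0000)
After 1 week: (0.2000, 0.3700, 0.2000, 0.2300)
After 2 weeks: (0.2385, 0.3084, 0.2295, 0.2236)
After 3 weeks: (0.2356, 0.3127, 0.2326, 0.2191)
P(in Healthy after 3 weeks) = 0.2356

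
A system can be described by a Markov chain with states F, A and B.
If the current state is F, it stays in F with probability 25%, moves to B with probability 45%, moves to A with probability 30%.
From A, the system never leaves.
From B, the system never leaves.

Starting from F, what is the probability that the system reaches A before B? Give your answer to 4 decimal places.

0.4000

Let h(s) be the probability of absorption at A starting from transient state s. Then h(A) = 1 and h(B) = 0. By first-step analysis:
h(F) = 0.25·h(F) + 0.3·1 + 0.45·0
Solving: h(F) = 0.4000.
Starting from F, the probability is 0.4000.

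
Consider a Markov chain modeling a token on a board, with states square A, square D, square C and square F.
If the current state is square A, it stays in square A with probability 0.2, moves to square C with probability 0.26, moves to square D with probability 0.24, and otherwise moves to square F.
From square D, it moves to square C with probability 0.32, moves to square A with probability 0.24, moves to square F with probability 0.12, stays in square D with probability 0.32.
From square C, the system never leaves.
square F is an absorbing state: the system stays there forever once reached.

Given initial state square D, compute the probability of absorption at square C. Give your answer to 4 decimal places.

Let h(s) be the probability of absorption at square C starting from transient state s. Then h(square C) = 1 and h(square F) = 0. By first-step analysis:
h(square A) = 0.2·h(square A) + 0.24·h(square D) + 0.26·1 + 0.3·0
h(square D) = 0.24·h(square A) + 0.32·h(square D) + 0.32·1 + 0.12·0
Solving: h(square A) = 0.5214, h(square D) = 0.6546.
Starting from square D, the probability is 0.6546.

0.6546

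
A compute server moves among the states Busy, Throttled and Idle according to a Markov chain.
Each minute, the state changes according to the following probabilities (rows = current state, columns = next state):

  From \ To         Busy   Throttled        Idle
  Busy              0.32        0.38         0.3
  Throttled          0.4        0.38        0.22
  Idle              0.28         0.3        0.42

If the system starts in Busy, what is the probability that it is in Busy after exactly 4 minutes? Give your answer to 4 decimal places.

Propagate the distribution vector 4 minutes from Busy.
After 0 minutes: (1.0000, 0.0000, 0.0000)
After 1 minute: (0.3200, 0.3800, 0.3000)
After 2 minutes: (0.3384, 0.3560, 0.3056)
After 3 minutes: (0.3363, 0.3556, 0.3082)
After 4 minutes: (0.3361, 0.3553, 0.3085)
P(in Busy after 4 minutes) = 0.3361

0.3361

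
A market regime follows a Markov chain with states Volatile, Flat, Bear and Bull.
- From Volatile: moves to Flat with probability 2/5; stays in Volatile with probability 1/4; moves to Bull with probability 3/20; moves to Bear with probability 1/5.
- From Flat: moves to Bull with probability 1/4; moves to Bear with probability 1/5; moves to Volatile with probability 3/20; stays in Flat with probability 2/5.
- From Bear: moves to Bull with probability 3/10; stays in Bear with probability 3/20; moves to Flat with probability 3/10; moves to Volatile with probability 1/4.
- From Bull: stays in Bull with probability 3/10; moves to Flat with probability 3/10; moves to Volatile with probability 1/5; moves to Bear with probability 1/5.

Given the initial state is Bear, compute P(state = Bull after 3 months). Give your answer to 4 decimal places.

0.2515

Propagate the distribution vector 3 months from Bear.
After 0 months: (0.0000, 0.0000, 1.0000, 0.0000)
After 1 month: (0.2500, 0.3000, 0.1500, 0.3000)
After 2 months: (0.2050, 0.3550, 0.1925, 0.2475)
After 3 months: (0.2021, 0.3560, 0.1904, 0.2515)
P(in Bull after 3 months) = 0.2515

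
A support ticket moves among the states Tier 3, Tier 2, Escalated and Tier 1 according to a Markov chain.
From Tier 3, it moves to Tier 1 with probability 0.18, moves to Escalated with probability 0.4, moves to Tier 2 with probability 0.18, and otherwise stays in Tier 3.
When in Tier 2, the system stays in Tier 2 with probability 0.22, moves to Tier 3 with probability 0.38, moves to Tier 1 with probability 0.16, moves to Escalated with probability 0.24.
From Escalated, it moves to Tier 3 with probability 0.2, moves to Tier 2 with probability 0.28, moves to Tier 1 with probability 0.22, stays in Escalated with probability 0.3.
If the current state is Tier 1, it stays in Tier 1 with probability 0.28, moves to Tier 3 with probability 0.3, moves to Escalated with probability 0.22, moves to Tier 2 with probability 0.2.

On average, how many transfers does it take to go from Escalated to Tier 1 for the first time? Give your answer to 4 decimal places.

5.1164

Let t(s) be the expected number of transfers to first reach Tier 1 from state s, with t(Tier 1) = 0. Conditioning on the first transfer:
t(Tier 3) = 1 + 0.24·t(Tier 3) + 0.18·t(Tier 2) + 0.4·t(Escalated)
t(Tier 2) = 1 + 0.38·t(Tier 3) + 0.22·t(Tier 2) + 0.24·t(Escalated)
t(Escalated) = 1 + 0.2·t(Tier 3) + 0.28·t(Tier 2) + 0.3·t(Escalated)
Solving: t(Tier 3) = 5.2962, t(Tier 2) = 5.4365, t(Escalated) = 5.1164.
Expected transfers from Escalated to Tier 1: 5.1164.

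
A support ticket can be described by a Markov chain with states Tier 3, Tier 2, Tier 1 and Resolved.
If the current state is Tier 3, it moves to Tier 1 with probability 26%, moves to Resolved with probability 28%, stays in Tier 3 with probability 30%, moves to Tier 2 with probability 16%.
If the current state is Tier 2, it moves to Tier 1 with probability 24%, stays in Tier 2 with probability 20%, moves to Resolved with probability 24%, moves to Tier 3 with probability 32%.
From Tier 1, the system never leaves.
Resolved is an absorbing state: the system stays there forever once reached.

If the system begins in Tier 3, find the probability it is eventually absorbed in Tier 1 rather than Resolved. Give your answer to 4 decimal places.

Let h(s) be the probability of absorption at Tier 1 starting from transient state s. Then h(Tier 1) = 1 and h(Resolved) = 0. By first-step analysis:
h(Tier 3) = 0.3·h(Tier 3) + 0.16·h(Tier 2) + 0.26·1 + 0.28·0
h(Tier 2) = 0.32·h(Tier 3) + 0.2·h(Tier 2) + 0.24·1 + 0.24·0
Solving: h(Tier 3) = 0.4843, h(Tier 2) = 0.4937.
Starting from Tier 3, the probability is 0.4843.

0.4843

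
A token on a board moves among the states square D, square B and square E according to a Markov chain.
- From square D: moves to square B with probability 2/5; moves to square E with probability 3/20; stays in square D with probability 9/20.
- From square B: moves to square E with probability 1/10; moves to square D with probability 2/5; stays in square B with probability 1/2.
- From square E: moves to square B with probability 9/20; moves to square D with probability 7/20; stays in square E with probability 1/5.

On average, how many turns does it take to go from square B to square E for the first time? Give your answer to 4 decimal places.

Let t(s) be the expected number of turns to first reach square E from state s, with t(square E) = 0. Conditioning on the first turn:
t(square D) = 1 + 0.45·t(square D) + 0.4·t(square B)
t(square B) = 1 + 0.4·t(square D) + 0.5·t(square B)
Solving: t(square D) = 7.8261, t(square B) = 8.2609.
Expected turns from square B to square E: 8.2609.

8.2609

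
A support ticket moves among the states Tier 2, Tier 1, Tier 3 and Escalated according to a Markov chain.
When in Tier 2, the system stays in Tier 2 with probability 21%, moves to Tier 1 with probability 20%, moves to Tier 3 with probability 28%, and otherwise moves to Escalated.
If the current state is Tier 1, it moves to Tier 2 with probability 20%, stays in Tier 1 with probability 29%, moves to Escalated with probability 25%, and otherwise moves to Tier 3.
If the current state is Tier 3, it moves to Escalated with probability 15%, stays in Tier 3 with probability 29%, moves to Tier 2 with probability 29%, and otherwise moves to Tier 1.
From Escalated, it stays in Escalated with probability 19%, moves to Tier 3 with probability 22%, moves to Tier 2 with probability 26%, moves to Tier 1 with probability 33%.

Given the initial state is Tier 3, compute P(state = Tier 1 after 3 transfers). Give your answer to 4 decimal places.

Propagate the distribution vector 3 transfers from Tier 3.
After 0 transfers: (0.0000, 0.0000, 1.0000, 0.0000)
After 1 transfer: (0.2900, 0.2700, 0.2900, 0.1500)
After 2 transfers: (0.2380, 0.2641, 0.2685, 0.2294)
After 3 transfers: (0.2403, 0.2724, 0.2636, 0.2237)
P(in Tier 1 after 3 transfers) = 0.2724

0.2724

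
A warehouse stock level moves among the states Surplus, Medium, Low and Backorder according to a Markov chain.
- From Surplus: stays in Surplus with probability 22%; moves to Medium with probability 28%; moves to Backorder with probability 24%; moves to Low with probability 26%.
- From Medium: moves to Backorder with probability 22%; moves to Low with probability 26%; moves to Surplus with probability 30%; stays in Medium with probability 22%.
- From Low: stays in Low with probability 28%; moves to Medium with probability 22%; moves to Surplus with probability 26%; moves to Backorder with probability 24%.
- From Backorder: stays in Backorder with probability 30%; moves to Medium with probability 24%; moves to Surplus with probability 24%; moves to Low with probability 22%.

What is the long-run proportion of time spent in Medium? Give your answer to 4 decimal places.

Let the stationary distribution be π with π = πP and π_1 + π_2 + π_3 + π_4 = 1.
π_1 = 0.22·π_1 + 0.3·π_2 + 0.26·π_3 + 0.24·π_4
π_2 = 0.28·π_1 + 0.22·π_2 + 0.22·π_3 + 0.24·π_4
π_3 = 0.26·π_1 + 0.26·π_2 + 0.28·π_3 + 0.22·π_4
Solving with the normalization constraint gives π = (0.2544, 0.2403, 0.2551, 0.2502).
So the stationary probability of Medium is 0.2403.

0.2403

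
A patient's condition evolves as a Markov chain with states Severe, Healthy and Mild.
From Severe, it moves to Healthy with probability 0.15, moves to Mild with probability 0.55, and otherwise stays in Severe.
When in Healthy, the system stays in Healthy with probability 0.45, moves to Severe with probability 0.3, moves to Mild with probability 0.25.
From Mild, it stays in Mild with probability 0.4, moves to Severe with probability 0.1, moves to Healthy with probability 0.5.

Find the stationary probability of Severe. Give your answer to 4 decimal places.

0.2253

Let the stationary distribution be π with π = πP and π_1 + π_2 + π_3 = 1.
π_1 = 0.3·π_1 + 0.3·π_2 + 0.1·π_3
π_2 = 0.15·π_1 + 0.45·π_2 + 0.5·π_3
Solving with the normalization constraint gives π = (0.2253, 0.4011, 0.3736).
So the stationary probability of Severe is 0.2253.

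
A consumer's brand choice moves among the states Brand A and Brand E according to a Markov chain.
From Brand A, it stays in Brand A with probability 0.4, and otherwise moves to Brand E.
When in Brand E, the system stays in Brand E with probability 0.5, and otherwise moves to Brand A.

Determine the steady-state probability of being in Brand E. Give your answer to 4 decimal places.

0.5455

Let the stationary distribution be π with π = πP and π_1 + π_2 = 1.
π_1 = 0.4·π_1 + 0.5·π_2
Solving with the normalization constraint gives π = (0.4545, 0.5455).
So the stationary probability of Brand E is 0.5455.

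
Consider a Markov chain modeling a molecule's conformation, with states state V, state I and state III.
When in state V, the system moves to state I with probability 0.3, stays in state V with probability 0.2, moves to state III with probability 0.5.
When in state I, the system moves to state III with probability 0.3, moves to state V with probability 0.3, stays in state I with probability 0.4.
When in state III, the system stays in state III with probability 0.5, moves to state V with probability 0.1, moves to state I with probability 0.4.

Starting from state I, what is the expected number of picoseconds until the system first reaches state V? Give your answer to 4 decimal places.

4.4444

Let t(s) be the expected number of picoseconds to first reach state V from state s, with t(state V) = 0. Conditioning on the first picosecond:
t(state I) = 1 + 0.4·t(state I) + 0.3·t(state III)
t(state III) = 1 + 0.4·t(state I) + 0.5·t(state III)
Solving: t(state I) = 4.4444, t(state III) = 5.5556.
Expected picoseconds from state I to state V: 4.4444.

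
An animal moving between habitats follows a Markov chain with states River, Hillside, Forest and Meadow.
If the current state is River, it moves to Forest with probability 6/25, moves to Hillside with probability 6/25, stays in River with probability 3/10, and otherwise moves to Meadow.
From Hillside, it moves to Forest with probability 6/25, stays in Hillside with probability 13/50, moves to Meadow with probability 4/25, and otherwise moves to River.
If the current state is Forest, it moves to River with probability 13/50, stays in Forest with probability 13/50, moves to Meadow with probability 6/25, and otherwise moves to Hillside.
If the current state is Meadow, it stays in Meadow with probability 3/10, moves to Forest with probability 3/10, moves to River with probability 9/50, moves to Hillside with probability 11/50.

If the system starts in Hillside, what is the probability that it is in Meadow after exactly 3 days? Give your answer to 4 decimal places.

Propagate the distribution vector 3 days from Hillside.
After 0 days: (0.0000, 1.0000, 0.0000, 0.0000)
After 1 day: (0.3400, 0.2600, 0.2400, 0.1600)
After 2 days: (0.2816, 0.2420, 0.2544, 0.2220)
After 3 days: (0.2729, 0.2404, 0.2584, 0.2283)
P(in Meadow after 3 days) = 0.2283

0.2283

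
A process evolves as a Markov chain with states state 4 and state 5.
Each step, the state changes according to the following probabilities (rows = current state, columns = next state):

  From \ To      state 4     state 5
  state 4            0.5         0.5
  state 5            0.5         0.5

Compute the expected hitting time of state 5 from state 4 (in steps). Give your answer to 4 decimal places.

2.0000

Let t(s) be the expected number of steps to first reach state 5 from state s, with t(state 5) = 0. Conditioning on the first step:
t(state 4) = 1 + 0.5·t(state 4)
Solving: t(state 4) = 2.0000.
Expected steps from state 4 to state 5: 2.0000.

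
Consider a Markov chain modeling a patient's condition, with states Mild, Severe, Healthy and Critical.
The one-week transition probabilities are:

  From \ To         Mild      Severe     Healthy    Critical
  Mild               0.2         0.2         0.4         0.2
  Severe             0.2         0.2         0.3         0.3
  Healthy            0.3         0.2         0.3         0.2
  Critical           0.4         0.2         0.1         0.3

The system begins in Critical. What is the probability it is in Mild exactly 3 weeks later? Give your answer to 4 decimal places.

0.2780

Propagate the distribution vector 3 weeks from Critical.
After 0 weeks: (0.0000, 0.0000, 0.0000, 1.0000)
After 1 week: (0.4000, 0.2000, 0.1000, 0.3000)
After 2 weeks: (0.2700, 0.2000, 0.2800, 0.2500)
After 3 weeks: (0.2780, 0.2000, 0.2770, 0.2450)
P(in Mild after 3 weeks) = 0.2780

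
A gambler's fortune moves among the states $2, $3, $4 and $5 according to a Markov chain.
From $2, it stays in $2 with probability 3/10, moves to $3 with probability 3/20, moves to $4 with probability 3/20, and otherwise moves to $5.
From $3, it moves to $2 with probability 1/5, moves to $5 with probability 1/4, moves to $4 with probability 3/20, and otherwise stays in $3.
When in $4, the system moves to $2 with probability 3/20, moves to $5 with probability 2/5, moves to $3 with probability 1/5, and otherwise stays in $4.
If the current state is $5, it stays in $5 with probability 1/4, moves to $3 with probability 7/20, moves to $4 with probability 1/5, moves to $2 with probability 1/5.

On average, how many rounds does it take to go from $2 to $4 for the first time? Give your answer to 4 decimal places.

6.0406

Let t(s) be the expected number of rounds to first reach $4 from state s, with t($4) = 0. Conditioning on the first round:
t($2) = 1 + 0.3·t($2) + 0.15·t($3) + 0.4·t($5)
t($3) = 1 + 0.2·t($2) + 0.4·t($3) + 0.25·t($5)
t($5) = 1 + 0.2·t($2) + 0.35·t($3) + 0.25·t($5)
Solving: t($2) = 6.0406, t($3) = 6.0914, t($5) = 5.7868.
Expected rounds from $2 to $4: 6.0406.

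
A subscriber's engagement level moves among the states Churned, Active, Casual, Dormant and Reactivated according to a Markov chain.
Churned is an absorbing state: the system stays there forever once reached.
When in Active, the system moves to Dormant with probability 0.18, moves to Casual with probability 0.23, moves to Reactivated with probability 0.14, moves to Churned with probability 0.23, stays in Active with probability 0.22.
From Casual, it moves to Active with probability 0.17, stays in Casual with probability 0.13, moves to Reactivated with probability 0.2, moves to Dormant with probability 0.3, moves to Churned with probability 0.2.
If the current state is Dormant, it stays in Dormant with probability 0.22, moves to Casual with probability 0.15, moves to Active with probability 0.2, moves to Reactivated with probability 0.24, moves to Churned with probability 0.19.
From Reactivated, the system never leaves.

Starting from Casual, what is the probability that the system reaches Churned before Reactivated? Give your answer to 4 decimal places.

0.5050

Let h(s) be the probability of absorption at Churned starting from transient state s. Then h(Churned) = 1 and h(Reactivated) = 0. By first-step analysis:
h(Active) = 0.23·1 + 0.22·h(Active) + 0.23·h(Casual) + 0.18·h(Dormant) + 0.14·0
h(Casual) = 0.2·1 + 0.17·h(Active) + 0.13·h(Casual) + 0.3·h(Dormant) + 0.2·0
h(Dormant) = 0.19·1 + 0.2·h(Active) + 0.15·h(Casual) + 0.22·h(Dormant) + 0.24·0
Solving: h(Active) = 0.5552, h(Casual) = 0.5050, h(Dormant) = 0.4831.
Starting from Casual, the probability is 0.5050.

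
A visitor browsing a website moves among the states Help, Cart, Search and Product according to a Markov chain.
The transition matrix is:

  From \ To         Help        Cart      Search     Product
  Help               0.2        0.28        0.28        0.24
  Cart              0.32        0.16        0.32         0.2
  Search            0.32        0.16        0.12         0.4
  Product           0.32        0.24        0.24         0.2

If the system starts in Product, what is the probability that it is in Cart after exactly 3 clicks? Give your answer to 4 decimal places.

0.2147

Propagate the distribution vector 3 clicks from Product.
After 0 clicks: (0.0000, 0.0000, 0.0000, 1.0000)
After 1 click: (0.3200, 0.2400, 0.2400, 0.2000)
After 2 clicks: (0.2816, 0.2144, 0.2432, 0.2608)
After 3 clicks: (0.2862, 0.2147, 0.2392, 0.2599)
P(in Cart after 3 clicks) = 0.2147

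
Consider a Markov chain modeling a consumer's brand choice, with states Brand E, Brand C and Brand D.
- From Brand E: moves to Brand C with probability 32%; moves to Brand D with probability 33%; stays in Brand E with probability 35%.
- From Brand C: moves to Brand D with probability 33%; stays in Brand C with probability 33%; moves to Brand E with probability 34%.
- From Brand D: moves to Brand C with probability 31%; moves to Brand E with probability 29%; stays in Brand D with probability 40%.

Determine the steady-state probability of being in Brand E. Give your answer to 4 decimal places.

0.3255

Let the stationary distribution be π with π = πP and π_1 + π_2 + π_3 = 1.
π_1 = 0.35·π_1 + 0.34·π_2 + 0.29·π_3
π_2 = 0.32·π_1 + 0.33·π_2 + 0.31·π_3
Solving with the normalization constraint gives π = (0.3255, 0.3196, 0.3548).
So the stationary probability of Brand E is 0.3255.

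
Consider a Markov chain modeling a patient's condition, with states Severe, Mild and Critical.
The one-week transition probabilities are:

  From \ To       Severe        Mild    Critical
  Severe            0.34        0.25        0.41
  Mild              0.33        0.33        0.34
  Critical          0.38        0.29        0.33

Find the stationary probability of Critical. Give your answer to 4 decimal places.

0.3610

Let the stationary distribution be π with π = πP and π_1 + π_2 + π_3 = 1.
π_1 = 0.34·π_1 + 0.33·π_2 + 0.38·π_3
π_2 = 0.25·π_1 + 0.33·π_2 + 0.29·π_3
Solving with the normalization constraint gives π = (0.3516, 0.2874, 0.3610).
So the stationary probability of Critical is 0.3610.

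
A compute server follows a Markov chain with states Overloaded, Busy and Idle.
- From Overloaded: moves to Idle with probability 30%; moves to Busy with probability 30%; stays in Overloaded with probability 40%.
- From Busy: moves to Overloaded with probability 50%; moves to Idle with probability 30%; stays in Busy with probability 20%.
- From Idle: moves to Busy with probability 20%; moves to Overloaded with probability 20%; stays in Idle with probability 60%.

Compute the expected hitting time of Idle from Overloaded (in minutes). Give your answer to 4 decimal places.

Let t(s) be the expected number of minutes to first reach Idle from state s, with t(Idle) = 0. Conditioning on the first minute:
t(Overloaded) = 1 + 0.4·t(Overloaded) + 0.3·t(Busy)
t(Busy) = 1 + 0.5·t(Overloaded) + 0.2·t(Busy)
Solving: t(Overloaded) = 3.3333, t(Busy) = 3.3333.
Expected minutes from Overloaded to Idle: 3.3333.

3.3333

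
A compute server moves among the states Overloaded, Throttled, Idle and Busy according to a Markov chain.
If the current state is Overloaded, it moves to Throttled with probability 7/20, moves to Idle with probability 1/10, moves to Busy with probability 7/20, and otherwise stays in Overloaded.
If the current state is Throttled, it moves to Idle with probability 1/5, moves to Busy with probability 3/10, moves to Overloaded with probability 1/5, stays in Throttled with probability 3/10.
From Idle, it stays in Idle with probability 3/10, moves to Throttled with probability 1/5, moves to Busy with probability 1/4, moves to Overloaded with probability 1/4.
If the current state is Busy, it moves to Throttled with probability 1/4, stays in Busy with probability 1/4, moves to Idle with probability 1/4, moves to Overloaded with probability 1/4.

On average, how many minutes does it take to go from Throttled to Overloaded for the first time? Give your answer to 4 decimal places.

4.4327

Let t(s) be the expected number of minutes to first reach Overloaded from state s, with t(Overloaded) = 0. Conditioning on the first minute:
t(Throttled) = 1 + 0.3·t(Throttled) + 0.2·t(Idle) + 0.3·t(Busy)
t(Idle) = 1 + 0.2·t(Throttled) + 0.3·t(Idle) + 0.25·t(Busy)
t(Busy) = 1 + 0.25·t(Throttled) + 0.25·t(Idle) + 0.25·t(Busy)
Solving: t(Throttled) = 4.4327, t(Idle) = 4.1988, t(Busy) = 4.2105.
Expected minutes from Throttled to Overloaded: 4.4327.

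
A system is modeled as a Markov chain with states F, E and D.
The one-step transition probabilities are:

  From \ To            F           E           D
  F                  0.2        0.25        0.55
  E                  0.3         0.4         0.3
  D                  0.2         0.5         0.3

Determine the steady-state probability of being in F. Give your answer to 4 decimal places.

Let the stationary distribution be π with π = πP and π_1 + π_2 + π_3 = 1.
π_1 = 0.2·π_1 + 0.3·π_2 + 0.2·π_3
π_2 = 0.25·π_1 + 0.4·π_2 + 0.5·π_3
Solving with the normalization constraint gives π = (0.2400, 0.4000, 0.3600).
So the stationary probability of F is 0.2400.

0.2400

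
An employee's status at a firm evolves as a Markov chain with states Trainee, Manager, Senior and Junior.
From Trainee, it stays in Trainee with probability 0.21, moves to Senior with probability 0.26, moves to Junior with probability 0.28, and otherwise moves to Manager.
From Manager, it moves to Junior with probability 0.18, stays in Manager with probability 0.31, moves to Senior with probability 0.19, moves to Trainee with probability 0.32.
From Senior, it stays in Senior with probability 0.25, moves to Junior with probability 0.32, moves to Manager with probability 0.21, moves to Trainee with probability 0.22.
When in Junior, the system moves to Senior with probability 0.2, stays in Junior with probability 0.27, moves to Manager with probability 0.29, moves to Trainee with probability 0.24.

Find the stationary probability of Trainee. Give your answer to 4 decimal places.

0.2494

Let the stationary distribution be π with π = πP and π_1 + π_2 + π_3 + π_4 = 1.
π_1 = 0.21·π_1 + 0.32·π_2 + 0.22·π_3 + 0.24·π_4
π_2 = 0.25·π_1 + 0.31·π_2 + 0.21·π_3 + 0.29·π_4
π_3 = 0.26·π_1 + 0.19·π_2 + 0.25·π_3 + 0.2·π_4
Solving with the normalization constraint gives π = (0.2494, 0.2675, 0.2235, 0.2596).
So the stationary probability of Trainee is 0.2494.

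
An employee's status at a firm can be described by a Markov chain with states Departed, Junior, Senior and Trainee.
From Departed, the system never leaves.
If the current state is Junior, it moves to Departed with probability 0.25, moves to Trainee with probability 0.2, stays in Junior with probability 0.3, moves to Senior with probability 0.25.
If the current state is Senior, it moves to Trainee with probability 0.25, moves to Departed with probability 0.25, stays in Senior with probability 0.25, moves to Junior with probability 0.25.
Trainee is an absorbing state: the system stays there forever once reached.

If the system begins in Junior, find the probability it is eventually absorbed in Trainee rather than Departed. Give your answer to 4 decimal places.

Let h(s) be the probability of absorption at Trainee starting from transient state s. Then h(Trainee) = 1 and h(Departed) = 0. By first-step analysis:
h(Junior) = 0.25·0 + 0.3·h(Junior) + 0.25·h(Senior) + 0.2·1
h(Senior) = 0.25·0 + 0.25·h(Junior) + 0.25·h(Senior) + 0.25·1
Solving: h(Junior) = 0.4595, h(Senior) = 0.4865.
Starting from Junior, the probability is 0.4595.

0.4595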